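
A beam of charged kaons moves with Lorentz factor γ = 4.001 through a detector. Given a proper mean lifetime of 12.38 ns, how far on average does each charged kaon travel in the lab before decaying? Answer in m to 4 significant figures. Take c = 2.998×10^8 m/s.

d ≈ 14.38 m

β = √(1 − 1/γ²) = √(1 − 1/4.001²) = 0.968262
Dilated lifetime: Δt = γτ₀ = 4.001 × 12.38 ns = 49.5324 ns
d = vΔt = 0.968262c × 49.5324 ns = 2.90285×10^8 m/s × 4.95324×10^-8 s = 14.38 m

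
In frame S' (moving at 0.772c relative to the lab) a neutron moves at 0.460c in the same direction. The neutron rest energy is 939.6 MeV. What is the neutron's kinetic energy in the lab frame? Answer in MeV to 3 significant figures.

K ≈ 1320 MeV

u_lab = (0.460 + 0.772)/(1 + 0.460×0.772) = 0.909145
γ = 1/√(1 − 0.909145²) = 2.4011
K = (γ − 1)m₀c² = (2.4011 − 1) × 939.6 = 1.4011 × 939.6 = 1320 MeV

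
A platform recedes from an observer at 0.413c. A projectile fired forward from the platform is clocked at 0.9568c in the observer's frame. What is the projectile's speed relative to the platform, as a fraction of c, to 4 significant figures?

u' ≈ 0.8991c

Inverse velocity addition: u' = (u − v)/(1 − uv/c²)
= (0.9568 − 0.413)/(1 − 0.9568×0.413) = 0.5438/0.604842 = 0.8991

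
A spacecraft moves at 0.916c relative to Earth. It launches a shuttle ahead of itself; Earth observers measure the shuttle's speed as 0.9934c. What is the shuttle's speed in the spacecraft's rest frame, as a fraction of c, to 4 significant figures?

Inverse velocity addition: u' = (u − v)/(1 − uv/c²)
= (0.9934 − 0.916)/(1 − 0.9934×0.916) = 0.07740/0.0900456 = 0.8596

u' ≈ 0.8596c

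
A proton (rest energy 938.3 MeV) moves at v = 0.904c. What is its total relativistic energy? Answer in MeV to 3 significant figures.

γ = 1/√(1 − 0.904²) = 2.3390
E = γm₀c² = 2.3390 × 938.3 MeV = 2190 MeV

E ≈ 2190 MeV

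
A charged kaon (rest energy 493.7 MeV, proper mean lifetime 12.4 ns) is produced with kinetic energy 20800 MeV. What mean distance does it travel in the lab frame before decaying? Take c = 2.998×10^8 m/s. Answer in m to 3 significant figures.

d ≈ 160 m

γ = 1 + K/(m₀c²) = 1 + 20800/493.7 = 43.131
β = √(1 − 1/γ²) = 0.99973
Dilated lifetime: γτ₀ = 43.131 × 12.4 ns = 534.82 ns
d = βc·γτ₀ = 0.99973 × (2.998×10^8 m/s) × 5.3482×10^-7 s = 160 m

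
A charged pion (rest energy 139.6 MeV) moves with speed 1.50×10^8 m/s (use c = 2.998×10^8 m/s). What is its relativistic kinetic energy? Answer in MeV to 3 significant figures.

β = v/c = 1.50×10^8 / 2.998×10^8 = 0.50033
γ = 1/√(1 − 0.50033²) = 1.1550
K = (γ − 1)m₀c² = (1.1550 − 1) × 139.6 MeV = 0.15496 × 139.6 MeV = 21.6 MeV

K ≈ 21.6 MeV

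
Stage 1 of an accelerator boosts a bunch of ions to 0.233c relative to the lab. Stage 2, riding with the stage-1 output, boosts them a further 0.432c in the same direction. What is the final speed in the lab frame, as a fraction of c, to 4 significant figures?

Compose boost 2: (0.432 + 0.233)/(1 + 0.432×0.233) = 0.6650/1.10066 = 0.6042

u ≈ 0.6042c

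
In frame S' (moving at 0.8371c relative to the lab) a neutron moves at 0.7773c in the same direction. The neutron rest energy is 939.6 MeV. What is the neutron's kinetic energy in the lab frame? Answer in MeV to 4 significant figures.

u_lab = (0.7773 + 0.8371)/(1 + 0.7773×0.8371) = 0.9780225
γ = 1/√(1 − 0.9780225²) = 4.79617
K = (γ − 1)m₀c² = (4.79617 − 1) × 939.6 = 3.79617 × 939.6 = 3567 MeV

K ≈ 3567 MeV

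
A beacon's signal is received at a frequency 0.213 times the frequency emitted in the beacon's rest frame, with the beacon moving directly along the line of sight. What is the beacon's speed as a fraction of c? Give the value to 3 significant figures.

f_obs/f_src = √((1−β)/(1+β)) = 0.213  ⇒  (1−β)/(1+β) = 0.045369
β = |1 − D²|/(1 + D²) = |1 − 0.045369|/(1 + 0.045369) = 0.913

β ≈ 0.913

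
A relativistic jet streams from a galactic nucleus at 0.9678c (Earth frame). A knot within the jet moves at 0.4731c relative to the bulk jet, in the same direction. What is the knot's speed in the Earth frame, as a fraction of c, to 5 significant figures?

u ≈ 0.98836c

Relativistic velocity addition: u = (u' + v)/(1 + u'v/c²)
= (0.4731 + 0.9678)/(1 + 0.4731×0.9678) = 1.4409/1.457866 = 0.98836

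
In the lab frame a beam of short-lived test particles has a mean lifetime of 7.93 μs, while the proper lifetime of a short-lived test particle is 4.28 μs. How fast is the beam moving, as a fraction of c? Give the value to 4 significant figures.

β ≈ 0.8418

γ = Δt/τ₀ = 7.93/4.28 = 1.85280
β = √(1 − 1/γ²) = √(1 − 1/1.85280²) = 0.8418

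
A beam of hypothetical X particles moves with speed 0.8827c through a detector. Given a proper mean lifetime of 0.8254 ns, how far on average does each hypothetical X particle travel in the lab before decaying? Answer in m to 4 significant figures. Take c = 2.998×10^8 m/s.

γ = 1/√(1 − 0.8827²) = 2.12795
Dilated lifetime: Δt = γτ₀ = 2.12795 × 0.8254 ns = 1.75641 ns
d = vΔt = 0.8827c × 1.75641 ns = 2.64633×10^8 m/s × 1.75641×10^-9 s = 0.4648 m

d ≈ 0.4648 m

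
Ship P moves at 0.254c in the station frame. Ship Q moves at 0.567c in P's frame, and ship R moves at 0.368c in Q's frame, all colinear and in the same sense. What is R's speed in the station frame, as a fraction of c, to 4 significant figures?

u ≈ 0.8588c

Compose boost 2: (0.567 + 0.254)/(1 + 0.567×0.254) = 0.8210/1.14402 = 0.717646
Compose boost 3: (0.368 + 0.717646)/(1 + 0.368×0.717646) = 1.08565/1.26409 = 0.8588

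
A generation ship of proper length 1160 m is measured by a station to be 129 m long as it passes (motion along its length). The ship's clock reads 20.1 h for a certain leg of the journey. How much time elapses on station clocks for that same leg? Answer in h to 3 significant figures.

Δt ≈ 181 h

Length contraction ⇒ γ = L₀/L = 1160/129 = 8.9922
Time dilation: Δt = γτ₀ = 8.9922 × 20.1 h = 181 h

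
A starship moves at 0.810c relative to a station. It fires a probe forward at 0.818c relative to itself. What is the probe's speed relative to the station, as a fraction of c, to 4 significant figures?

Relativistic velocity addition: u = (u' + v)/(1 + u'v/c²)
= (0.818 + 0.810)/(1 + 0.818×0.810) = 1.628/1.66258 = 0.9792

u ≈ 0.9792c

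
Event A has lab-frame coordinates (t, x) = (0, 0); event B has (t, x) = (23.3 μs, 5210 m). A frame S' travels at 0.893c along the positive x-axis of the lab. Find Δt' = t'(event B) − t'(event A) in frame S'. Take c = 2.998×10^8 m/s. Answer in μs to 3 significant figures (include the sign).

γ = 1/√(1 − 0.893²) = 2.2219
Δt' = γ(Δt − vΔx/c²) = 2.2219 × (23.3 μs − 0.893×5210 m / (2.998×10^8 m/s))
= 2.2219 × (7.7812 μs) = 17.3 μs

Δt' ≈ 17.3 μs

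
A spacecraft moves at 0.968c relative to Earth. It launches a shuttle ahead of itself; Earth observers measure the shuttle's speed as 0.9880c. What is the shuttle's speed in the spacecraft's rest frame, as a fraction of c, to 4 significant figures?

Inverse velocity addition: u' = (u − v)/(1 − uv/c²)
= (0.9880 − 0.968)/(1 − 0.9880×0.968) = 0.02000/0.0436160 = 0.4585

u' ≈ 0.4585c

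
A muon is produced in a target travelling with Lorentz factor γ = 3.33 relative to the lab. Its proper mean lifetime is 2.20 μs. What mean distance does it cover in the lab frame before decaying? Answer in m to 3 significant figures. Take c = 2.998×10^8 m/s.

d ≈ 2090 m

β = √(1 − 1/γ²) = √(1 − 1/3.33²) = 0.95384
Dilated lifetime: Δt = γτ₀ = 3.33 × 2.20 μs = 7.3260 μs
d = vΔt = 0.95384c × 7.3260 μs = 2.8596×10^8 m/s × 7.3260×10^-6 s = 2090 m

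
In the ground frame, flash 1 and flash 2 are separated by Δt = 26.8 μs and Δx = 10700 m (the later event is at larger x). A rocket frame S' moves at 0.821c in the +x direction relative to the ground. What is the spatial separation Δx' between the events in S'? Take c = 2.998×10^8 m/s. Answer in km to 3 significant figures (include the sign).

Δx' ≈ 7.19 km

γ = 1/√(1 − 0.821²) = 1.7515
Δx' = γ(Δx − vΔt) = 1.7515 × (10700 m − 0.821×(2.998×10^8 m/s)×26.8×10^-6 s)
= 1.7515 × (4103.6 m) = 7.19 km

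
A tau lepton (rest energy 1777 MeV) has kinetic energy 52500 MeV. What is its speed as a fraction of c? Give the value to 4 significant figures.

γ = 1 + K/(m₀c²) = 1 + 52500/1777 = 30.5442
β = √(1 − 1/γ²) = 0.9995

β ≈ 0.9995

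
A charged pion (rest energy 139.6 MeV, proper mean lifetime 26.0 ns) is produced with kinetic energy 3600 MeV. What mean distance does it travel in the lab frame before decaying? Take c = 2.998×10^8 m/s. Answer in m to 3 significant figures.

γ = 1 + K/(m₀c²) = 1 + 3600/139.6 = 26.788
β = √(1 − 1/γ²) = 0.99930
Dilated lifetime: γτ₀ = 26.788 × 26.0 ns = 696.49 ns
d = βc·γτ₀ = 0.99930 × (2.998×10^8 m/s) × 6.9649×10^-7 s = 209 m

d ≈ 209 m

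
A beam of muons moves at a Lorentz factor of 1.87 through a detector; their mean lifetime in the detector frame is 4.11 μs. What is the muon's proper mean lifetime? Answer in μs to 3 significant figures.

τ₀ ≈ 2.20 μs

γ = 1.87 (given)
Proper time: τ₀ = Δt/γ = 4.11/1.87 = 2.20 μs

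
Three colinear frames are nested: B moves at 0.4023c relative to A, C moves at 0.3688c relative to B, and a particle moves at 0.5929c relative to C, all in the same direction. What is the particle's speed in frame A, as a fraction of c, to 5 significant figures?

u ≈ 0.90434c

Compose boost 2: (0.3688 + 0.4023)/(1 + 0.3688×0.4023) = 0.77110/1.148368 = 0.6714745
Compose boost 3: (0.5929 + 0.6714745)/(1 + 0.5929×0.6714745) = 1.264375/1.398117 = 0.90434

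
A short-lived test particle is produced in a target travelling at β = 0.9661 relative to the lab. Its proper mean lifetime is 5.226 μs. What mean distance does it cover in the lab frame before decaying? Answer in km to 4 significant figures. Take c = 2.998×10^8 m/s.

γ = 1/√(1 − 0.9661²) = 3.87344
Dilated lifetime: Δt = γτ₀ = 3.87344 × 5.226 μs = 20.2426 μs
d = vΔt = 0.9661c × 20.2426 μs = 2.89637×10^8 m/s × 2.02426×10^-5 s = 5.863 km

d ≈ 5.863 km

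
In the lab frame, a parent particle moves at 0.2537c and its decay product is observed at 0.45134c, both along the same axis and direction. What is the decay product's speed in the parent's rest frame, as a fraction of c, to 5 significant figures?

Inverse velocity addition: u' = (u − v)/(1 − uv/c²)
= (0.45134 − 0.2537)/(1 − 0.45134×0.2537) = 0.19764/0.8854950 = 0.22320

u' ≈ 0.22320c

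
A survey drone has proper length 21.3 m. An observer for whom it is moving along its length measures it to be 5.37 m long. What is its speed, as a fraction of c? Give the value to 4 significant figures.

β ≈ 0.9677

γ = L₀/L = 21.3/5.37 = 3.96648
β = √(1 − 1/γ²) = 0.9677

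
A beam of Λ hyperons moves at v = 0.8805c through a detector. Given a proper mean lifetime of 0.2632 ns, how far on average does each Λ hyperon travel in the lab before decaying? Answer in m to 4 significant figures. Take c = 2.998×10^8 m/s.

γ = 1/√(1 − 0.8805²) = 2.10950
Dilated lifetime: Δt = γτ₀ = 2.10950 × 0.2632 ns = 0.555220 ns
d = vΔt = 0.8805c × 0.555220 ns = 2.63974×10^8 m/s × 5.55220×10^-10 s = 0.1466 m

d ≈ 0.1466 m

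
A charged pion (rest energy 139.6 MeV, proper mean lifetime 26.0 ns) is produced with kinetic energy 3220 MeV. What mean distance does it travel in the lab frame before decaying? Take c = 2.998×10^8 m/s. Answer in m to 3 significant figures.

d ≈ 187 m

γ = 1 + K/(m₀c²) = 1 + 3220/139.6 = 24.066
β = √(1 − 1/γ²) = 0.99914
Dilated lifetime: γτ₀ = 24.066 × 26.0 ns = 625.71 ns
d = βc·γτ₀ = 0.99914 × (2.998×10^8 m/s) × 6.2571×10^-7 s = 187 m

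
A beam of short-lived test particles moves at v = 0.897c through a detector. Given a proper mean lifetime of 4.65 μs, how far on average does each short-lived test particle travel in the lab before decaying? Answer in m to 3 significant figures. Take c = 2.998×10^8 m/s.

d ≈ 2830 m

γ = 1/√(1 − 0.897²) = 2.2623
Dilated lifetime: Δt = γτ₀ = 2.2623 × 4.65 μs = 10.520 μs
d = vΔt = 0.897c × 10.520 μs = 2.6892×10^8 m/s × 1.0520×10^-5 s = 2830 m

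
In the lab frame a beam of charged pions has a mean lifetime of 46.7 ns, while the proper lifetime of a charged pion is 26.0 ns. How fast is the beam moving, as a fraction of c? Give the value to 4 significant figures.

β ≈ 0.8307

γ = Δt/τ₀ = 46.7/26.0 = 1.79615
β = √(1 − 1/γ²) = √(1 − 1/1.79615²) = 0.8307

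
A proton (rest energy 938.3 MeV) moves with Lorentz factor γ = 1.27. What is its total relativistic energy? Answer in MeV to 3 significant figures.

E ≈ 1190 MeV

γ = 1.27 (given)
E = γm₀c² = 1.27 × 938.3 MeV = 1190 MeV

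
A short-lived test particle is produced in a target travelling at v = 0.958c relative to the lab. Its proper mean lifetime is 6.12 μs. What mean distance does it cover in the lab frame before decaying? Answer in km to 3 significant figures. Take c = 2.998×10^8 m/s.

γ = 1/√(1 − 0.958²) = 3.4871
Dilated lifetime: Δt = γτ₀ = 3.4871 × 6.12 μs = 21.341 μs
d = vΔt = 0.958c × 21.341 μs = 2.8721×10^8 m/s × 2.1341×10^-5 s = 6.13 km

d ≈ 6.13 km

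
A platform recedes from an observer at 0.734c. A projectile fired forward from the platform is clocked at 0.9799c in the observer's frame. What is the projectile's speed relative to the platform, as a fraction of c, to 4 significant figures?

Inverse velocity addition: u' = (u − v)/(1 − uv/c²)
= (0.9799 − 0.734)/(1 − 0.9799×0.734) = 0.2459/0.280753 = 0.8759

u' ≈ 0.8759c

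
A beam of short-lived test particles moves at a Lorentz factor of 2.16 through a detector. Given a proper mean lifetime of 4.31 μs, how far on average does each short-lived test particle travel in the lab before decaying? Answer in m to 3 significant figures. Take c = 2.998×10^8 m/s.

β = √(1 − 1/γ²) = √(1 − 1/2.16²) = 0.88638
Dilated lifetime: Δt = γτ₀ = 2.16 × 4.31 μs = 9.3096 μs
d = vΔt = 0.88638c × 9.3096 μs = 2.6574×10^8 m/s × 9.3096×10^-6 s = 2470 m

d ≈ 2470 m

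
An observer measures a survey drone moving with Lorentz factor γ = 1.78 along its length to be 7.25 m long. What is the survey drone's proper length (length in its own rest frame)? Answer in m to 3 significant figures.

L₀ ≈ 12.9 m

γ = 1.78 (given)
L₀ = γL = 1.78 × 7.25 = 12.9 m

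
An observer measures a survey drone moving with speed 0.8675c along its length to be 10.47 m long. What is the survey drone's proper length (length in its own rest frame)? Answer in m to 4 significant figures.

L₀ ≈ 21.05 m

γ = 1/√(1 − 0.8675²) = 2.01030
L₀ = γL = 2.01030 × 10.47 = 21.05 m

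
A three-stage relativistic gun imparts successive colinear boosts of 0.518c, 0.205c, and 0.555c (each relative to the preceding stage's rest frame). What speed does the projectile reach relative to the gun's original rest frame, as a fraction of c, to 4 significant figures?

Compose boost 2: (0.205 + 0.518)/(1 + 0.205×0.518) = 0.7230/1.10619 = 0.653595
Compose boost 3: (0.555 + 0.653595)/(1 + 0.555×0.653595) = 1.20859/1.36275 = 0.8869

u ≈ 0.8869c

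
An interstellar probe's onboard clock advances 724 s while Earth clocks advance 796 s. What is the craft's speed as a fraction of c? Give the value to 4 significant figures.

γ = Δt/τ₀ = 796/724 = 1.09945
β = √(1 − 1/γ²) = √(1 − 1/1.09945²) = 0.4156

β ≈ 0.4156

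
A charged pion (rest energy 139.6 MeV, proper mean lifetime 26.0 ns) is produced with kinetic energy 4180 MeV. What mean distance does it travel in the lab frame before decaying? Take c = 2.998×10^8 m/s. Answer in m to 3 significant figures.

γ = 1 + K/(m₀c²) = 1 + 4180/139.6 = 30.943
β = √(1 − 1/γ²) = 0.99948
Dilated lifetime: γτ₀ = 30.943 × 26.0 ns = 804.51 ns
d = βc·γτ₀ = 0.99948 × (2.998×10^8 m/s) × 8.0451×10^-7 s = 241 m

d ≈ 241 m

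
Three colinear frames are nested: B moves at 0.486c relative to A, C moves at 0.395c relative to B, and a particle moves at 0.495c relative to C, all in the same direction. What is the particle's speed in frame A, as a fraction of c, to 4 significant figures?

Compose boost 2: (0.395 + 0.486)/(1 + 0.395×0.486) = 0.8810/1.19197 = 0.739113
Compose boost 3: (0.495 + 0.739113)/(1 + 0.495×0.739113) = 1.23411/1.36586 = 0.9035

u ≈ 0.9035c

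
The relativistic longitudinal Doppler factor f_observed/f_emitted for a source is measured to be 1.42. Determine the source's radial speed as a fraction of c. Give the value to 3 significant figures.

f_obs/f_src = √((1+β)/(1−β)) = 1.42  ⇒  (1+β)/(1−β) = 2.0164
β = |1 − D²|/(1 + D²) = |1 − 2.0164|/(1 + 2.0164) = 0.337

β ≈ 0.337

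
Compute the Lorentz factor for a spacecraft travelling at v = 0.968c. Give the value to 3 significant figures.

γ = 1/√(1 − β²) = 1/√(1 − 0.968²) = 1/√(0.062976) = 3.98

γ ≈ 3.98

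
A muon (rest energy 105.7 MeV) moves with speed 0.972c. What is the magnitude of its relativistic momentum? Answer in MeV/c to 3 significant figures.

p ≈ 437 MeV/c

γ = 1/√(1 − 0.972²) = 4.2557
p = γβm₀c = 4.2557 × 0.972 × 105.7 MeV/c = 437 MeV/c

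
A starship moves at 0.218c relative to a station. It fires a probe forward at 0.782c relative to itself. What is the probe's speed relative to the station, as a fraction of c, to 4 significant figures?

Relativistic velocity addition: u = (u' + v)/(1 + u'v/c²)
= (0.782 + 0.218)/(1 + 0.782×0.218) = 1.000/1.17048 = 0.8544

u ≈ 0.8544c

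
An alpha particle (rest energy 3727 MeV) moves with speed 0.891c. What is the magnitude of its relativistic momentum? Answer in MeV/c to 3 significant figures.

γ = 1/√(1 − 0.891²) = 2.2026
p = γβm₀c = 2.2026 × 0.891 × 3727 MeV/c = 7310 MeV/c

p ≈ 7310 MeV/c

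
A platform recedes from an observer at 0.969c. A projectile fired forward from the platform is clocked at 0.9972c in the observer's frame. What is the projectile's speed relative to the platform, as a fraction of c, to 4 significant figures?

Inverse velocity addition: u' = (u − v)/(1 − uv/c²)
= (0.9972 − 0.969)/(1 − 0.9972×0.969) = 0.02820/0.0337132 = 0.8365

u' ≈ 0.8365c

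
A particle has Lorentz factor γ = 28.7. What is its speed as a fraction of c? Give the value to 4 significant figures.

β = √(1 − 1/γ²) = √(1 − 1/28.7²) = √(0.998786) = 0.9994

β ≈ 0.9994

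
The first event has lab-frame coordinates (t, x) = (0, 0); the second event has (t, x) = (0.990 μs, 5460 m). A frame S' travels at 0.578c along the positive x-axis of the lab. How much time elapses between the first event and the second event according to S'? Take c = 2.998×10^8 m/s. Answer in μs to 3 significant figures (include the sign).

γ = 1/√(1 − 0.578²) = 1.2254
Δt' = γ(Δt − vΔx/c²) = 1.2254 × (0.990 μs − 0.578×5460 m / (2.998×10^8 m/s))
= 1.2254 × (-9.5366 μs) = -11.7 μs

Δt' ≈ -11.7 μs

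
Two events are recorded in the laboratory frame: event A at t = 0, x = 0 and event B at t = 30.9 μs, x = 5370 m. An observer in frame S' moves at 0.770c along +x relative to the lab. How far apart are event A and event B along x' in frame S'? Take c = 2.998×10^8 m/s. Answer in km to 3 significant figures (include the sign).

Δx' ≈ -2.76 km

γ = 1/√(1 − 0.770²) = 1.5673
Δx' = γ(Δx − vΔt) = 1.5673 × (5370 m − 0.770×(2.998×10^8 m/s)×30.9×10^-6 s)
= 1.5673 × (-1763.1 m) = -2.76 km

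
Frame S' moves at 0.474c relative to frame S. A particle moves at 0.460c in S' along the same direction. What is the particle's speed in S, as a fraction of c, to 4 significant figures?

u ≈ 0.7668c

Relativistic velocity addition: u = (u' + v)/(1 + u'v/c²)
= (0.460 + 0.474)/(1 + 0.460×0.474) = 0.9340/1.21804 = 0.7668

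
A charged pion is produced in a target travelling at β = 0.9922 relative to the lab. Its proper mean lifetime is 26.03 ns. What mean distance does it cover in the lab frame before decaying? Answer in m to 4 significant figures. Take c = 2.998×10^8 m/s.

γ = 1/√(1 − 0.9922²) = 8.02207
Dilated lifetime: Δt = γτ₀ = 8.02207 × 26.03 ns = 208.814 ns
d = vΔt = 0.9922c × 208.814 ns = 2.97462×10^8 m/s × 2.08814×10^-7 s = 62.11 m

d ≈ 62.11 m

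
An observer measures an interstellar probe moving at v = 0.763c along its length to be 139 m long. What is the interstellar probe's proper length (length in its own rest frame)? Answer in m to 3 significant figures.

γ = 1/√(1 − 0.763²) = 1.5470
L₀ = γL = 1.5470 × 139 = 215 m

L₀ ≈ 215 m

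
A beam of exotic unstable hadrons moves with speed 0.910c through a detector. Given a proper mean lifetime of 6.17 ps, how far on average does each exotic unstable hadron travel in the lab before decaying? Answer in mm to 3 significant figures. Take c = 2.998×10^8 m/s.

d ≈ 4.06 mm

γ = 1/√(1 − 0.910²) = 2.4119
Dilated lifetime: Δt = γτ₀ = 2.4119 × 6.17 ps = 14.882 ps
d = vΔt = 0.910c × 14.882 ps = 2.7282×10^8 m/s × 1.4882×10^-11 s = 4.06 mm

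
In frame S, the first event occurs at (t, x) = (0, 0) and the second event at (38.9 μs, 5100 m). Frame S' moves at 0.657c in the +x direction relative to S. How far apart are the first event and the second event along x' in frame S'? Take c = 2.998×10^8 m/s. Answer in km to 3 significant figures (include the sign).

γ = 1/√(1 − 0.657²) = 1.3265
Δx' = γ(Δx − vΔt) = 1.3265 × (5100 m − 0.657×(2.998×10^8 m/s)×38.9×10^-6 s)
= 1.3265 × (-2562.1 m) = -3.40 km

Δx' ≈ -3.40 km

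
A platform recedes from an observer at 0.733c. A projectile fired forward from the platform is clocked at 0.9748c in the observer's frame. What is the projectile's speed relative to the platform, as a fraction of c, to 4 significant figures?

Inverse velocity addition: u' = (u − v)/(1 − uv/c²)
= (0.9748 − 0.733)/(1 − 0.9748×0.733) = 0.2418/0.285472 = 0.8470

u' ≈ 0.8470c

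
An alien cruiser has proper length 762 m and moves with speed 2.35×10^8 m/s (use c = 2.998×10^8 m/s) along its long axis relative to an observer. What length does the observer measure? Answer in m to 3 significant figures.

L ≈ 473 m

β = v/c = 2.35×10^8 / 2.998×10^8 = 0.78386
γ = 1/√(1 − 0.78386²) = 1.6105
Length contraction: L = L₀/γ = 762/1.6105 = 473 m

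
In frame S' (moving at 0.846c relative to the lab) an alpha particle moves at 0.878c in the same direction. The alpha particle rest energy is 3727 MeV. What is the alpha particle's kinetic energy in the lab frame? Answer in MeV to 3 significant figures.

u_lab = (0.878 + 0.846)/(1 + 0.878×0.846) = 0.989220
γ = 1/√(1 − 0.989220²) = 6.8287
K = (γ − 1)m₀c² = (6.8287 − 1) × 3727 = 5.8287 × 3727 = 21700 MeV

K ≈ 21700 MeV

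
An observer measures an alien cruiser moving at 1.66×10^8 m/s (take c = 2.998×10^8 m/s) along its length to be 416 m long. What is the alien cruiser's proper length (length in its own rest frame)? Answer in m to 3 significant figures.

β = v/c = 1.66×10^8 / 2.998×10^8 = 0.55370
γ = 1/√(1 − 0.55370²) = 1.2009
L₀ = γL = 1.2009 × 416 = 500 m

L₀ ≈ 500 m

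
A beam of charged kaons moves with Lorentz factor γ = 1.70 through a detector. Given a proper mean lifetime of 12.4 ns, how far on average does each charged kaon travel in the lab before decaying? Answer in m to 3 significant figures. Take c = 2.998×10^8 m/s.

d ≈ 5.11 m

β = √(1 − 1/γ²) = √(1 − 1/1.70²) = 0.80869
Dilated lifetime: Δt = γτ₀ = 1.70 × 12.4 ns = 21.080 ns
d = vΔt = 0.80869c × 21.080 ns = 2.4245×10^8 m/s × 2.1080×10^-8 s = 5.11 m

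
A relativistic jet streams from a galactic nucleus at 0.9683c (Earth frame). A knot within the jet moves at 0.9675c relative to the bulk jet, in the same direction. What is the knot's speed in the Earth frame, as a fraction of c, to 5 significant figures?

Relativistic velocity addition: u = (u' + v)/(1 + u'v/c²)
= (0.9675 + 0.9683)/(1 + 0.9675×0.9683) = 1.9358/1.936830 = 0.99947

u ≈ 0.99947c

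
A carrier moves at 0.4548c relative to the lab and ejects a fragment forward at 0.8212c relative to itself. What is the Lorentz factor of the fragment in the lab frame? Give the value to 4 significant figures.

u_lab = (0.8212 + 0.4548)/(1 + 0.8212×0.4548) = 1.2760/1.373482 = 0.9290258
γ = 1/√(1 − 0.9290258²) = 2.703

γ ≈ 2.703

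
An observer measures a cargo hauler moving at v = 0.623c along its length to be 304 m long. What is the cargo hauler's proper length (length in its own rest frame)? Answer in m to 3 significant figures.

L₀ ≈ 389 m

γ = 1/√(1 − 0.623²) = 1.2784
L₀ = γL = 1.2784 × 304 = 389 m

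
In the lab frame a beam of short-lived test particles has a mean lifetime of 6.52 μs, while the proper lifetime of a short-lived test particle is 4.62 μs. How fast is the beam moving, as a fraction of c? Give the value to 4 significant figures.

γ = Δt/τ₀ = 6.52/4.62 = 1.41126
β = √(1 − 1/γ²) = √(1 − 1/1.41126²) = 0.7056

β ≈ 0.7056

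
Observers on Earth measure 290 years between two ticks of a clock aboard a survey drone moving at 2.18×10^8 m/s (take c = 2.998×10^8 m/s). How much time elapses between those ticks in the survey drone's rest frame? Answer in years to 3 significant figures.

τ₀ ≈ 199 years

β = v/c = 2.18×10^8 / 2.998×10^8 = 0.72715
γ = 1/√(1 − 0.72715²) = 1.4567
Proper time: τ₀ = Δt/γ = 290/1.4567 = 199 years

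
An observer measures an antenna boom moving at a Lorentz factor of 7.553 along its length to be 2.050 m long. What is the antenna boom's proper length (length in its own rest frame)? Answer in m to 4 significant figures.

L₀ ≈ 15.48 m

γ = 7.553 (given)
L₀ = γL = 7.553 × 2.050 = 15.48 m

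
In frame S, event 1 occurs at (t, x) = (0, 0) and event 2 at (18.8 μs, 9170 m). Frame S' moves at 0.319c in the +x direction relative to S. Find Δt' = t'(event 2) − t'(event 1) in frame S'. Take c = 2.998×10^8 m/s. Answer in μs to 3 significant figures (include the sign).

Δt' ≈ 9.54 μs

γ = 1/√(1 − 0.319²) = 1.0551
Δt' = γ(Δt − vΔx/c²) = 1.0551 × (18.8 μs − 0.319×9170 m / (2.998×10^8 m/s))
= 1.0551 × (9.0427 μs) = 9.54 μs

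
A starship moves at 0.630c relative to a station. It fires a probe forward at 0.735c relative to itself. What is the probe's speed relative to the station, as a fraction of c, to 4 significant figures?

u ≈ 0.9330c

Relativistic velocity addition: u = (u' + v)/(1 + u'v/c²)
= (0.735 + 0.630)/(1 + 0.735×0.630) = 1.365/1.46305 = 0.9330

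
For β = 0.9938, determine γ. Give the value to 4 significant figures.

γ ≈ 8.994

γ = 1/√(1 − β²) = 1/√(1 − 0.9938²) = 1/√(0.0123616) = 8.994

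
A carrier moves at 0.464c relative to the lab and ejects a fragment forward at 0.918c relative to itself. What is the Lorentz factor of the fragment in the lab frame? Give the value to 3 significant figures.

u_lab = (0.918 + 0.464)/(1 + 0.918×0.464) = 1.382/1.42595 = 0.969177
γ = 1/√(1 − 0.969177²) = 4.06

γ ≈ 4.06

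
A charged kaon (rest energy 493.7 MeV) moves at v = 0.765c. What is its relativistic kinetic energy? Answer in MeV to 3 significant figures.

γ = 1/√(1 − 0.765²) = 1.5527
K = (γ − 1)m₀c² = (1.5527 − 1) × 493.7 MeV = 0.55272 × 493.7 MeV = 273 MeV

K ≈ 273 MeV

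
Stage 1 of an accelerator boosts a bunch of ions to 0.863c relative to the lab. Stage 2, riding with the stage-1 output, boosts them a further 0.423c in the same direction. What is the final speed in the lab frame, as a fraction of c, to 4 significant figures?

Compose boost 2: (0.423 + 0.863)/(1 + 0.423×0.863) = 1.286/1.36505 = 0.9421

u ≈ 0.9421c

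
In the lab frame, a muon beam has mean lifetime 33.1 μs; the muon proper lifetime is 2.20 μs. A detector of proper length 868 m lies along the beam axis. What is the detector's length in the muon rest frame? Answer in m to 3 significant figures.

Time dilation ⇒ γ = Δt/τ₀ = 33.1/2.20 = 15.045
Length contraction: L = L₀/γ = 868/15.045 = 57.7 m

L ≈ 57.7 m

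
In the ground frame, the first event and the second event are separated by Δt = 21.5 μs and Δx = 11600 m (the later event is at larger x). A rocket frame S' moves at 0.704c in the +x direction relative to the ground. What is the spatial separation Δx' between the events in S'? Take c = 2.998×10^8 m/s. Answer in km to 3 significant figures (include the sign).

γ = 1/√(1 − 0.704²) = 1.4081
Δx' = γ(Δx − vΔt) = 1.4081 × (11600 m − 0.704×(2.998×10^8 m/s)×21.5×10^-6 s)
= 1.4081 × (7062.2 m) = 9.94 km

Δx' ≈ 9.94 km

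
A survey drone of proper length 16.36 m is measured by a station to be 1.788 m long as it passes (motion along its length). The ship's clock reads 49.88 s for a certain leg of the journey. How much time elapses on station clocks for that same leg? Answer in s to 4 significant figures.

Length contraction ⇒ γ = L₀/L = 16.36/1.788 = 9.14989
Time dilation: Δt = γτ₀ = 9.14989 × 49.88 s = 456.4 s

Δt ≈ 456.4 s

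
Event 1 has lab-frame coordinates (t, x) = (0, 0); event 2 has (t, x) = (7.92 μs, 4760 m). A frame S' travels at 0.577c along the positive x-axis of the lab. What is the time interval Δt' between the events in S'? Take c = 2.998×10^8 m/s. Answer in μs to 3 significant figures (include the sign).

Δt' ≈ -1.52 μs

γ = 1/√(1 − 0.577²) = 1.2244
Δt' = γ(Δt − vΔx/c²) = 1.2244 × (7.92 μs − 0.577×4760 m / (2.998×10^8 m/s))
= 1.2244 × (-1.2412 μs) = -1.52 μs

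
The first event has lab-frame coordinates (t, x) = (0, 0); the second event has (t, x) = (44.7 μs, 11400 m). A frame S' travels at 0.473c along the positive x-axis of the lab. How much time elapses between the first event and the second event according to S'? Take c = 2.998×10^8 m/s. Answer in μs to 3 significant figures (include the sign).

Δt' ≈ 30.3 μs

γ = 1/√(1 − 0.473²) = 1.1350
Δt' = γ(Δt − vΔx/c²) = 1.1350 × (44.7 μs − 0.473×11400 m / (2.998×10^8 m/s))
= 1.1350 × (26.714 μs) = 30.3 μs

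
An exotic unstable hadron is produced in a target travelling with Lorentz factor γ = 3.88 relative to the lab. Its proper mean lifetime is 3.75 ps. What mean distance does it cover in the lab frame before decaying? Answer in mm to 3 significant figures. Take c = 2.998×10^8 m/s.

d ≈ 4.21 mm

β = √(1 − 1/γ²) = √(1 − 1/3.88²) = 0.96622
Dilated lifetime: Δt = γτ₀ = 3.88 × 3.75 ps = 14.550 ps
d = vΔt = 0.96622c × 14.550 ps = 2.8967×10^8 m/s × 1.4550×10^-11 s = 4.21 mm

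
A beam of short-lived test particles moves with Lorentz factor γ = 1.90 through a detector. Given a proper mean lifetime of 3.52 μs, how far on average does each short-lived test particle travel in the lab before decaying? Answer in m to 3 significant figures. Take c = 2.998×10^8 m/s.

β = √(1 − 1/γ²) = √(1 − 1/1.90²) = 0.85029
Dilated lifetime: Δt = γτ₀ = 1.90 × 3.52 μs = 6.6880 μs
d = vΔt = 0.85029c × 6.6880 μs = 2.5492×10^8 m/s × 6.6880×10^-6 s = 1700 m

d ≈ 1700 m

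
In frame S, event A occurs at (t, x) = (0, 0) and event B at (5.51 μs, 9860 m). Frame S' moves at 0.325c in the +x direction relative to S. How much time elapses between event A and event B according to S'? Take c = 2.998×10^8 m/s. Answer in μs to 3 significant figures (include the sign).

Δt' ≈ -5.48 μs

γ = 1/√(1 − 0.325²) = 1.0574
Δt' = γ(Δt − vΔx/c²) = 1.0574 × (5.51 μs − 0.325×9860 m / (2.998×10^8 m/s))
= 1.0574 × (-5.1788 μs) = -5.48 μs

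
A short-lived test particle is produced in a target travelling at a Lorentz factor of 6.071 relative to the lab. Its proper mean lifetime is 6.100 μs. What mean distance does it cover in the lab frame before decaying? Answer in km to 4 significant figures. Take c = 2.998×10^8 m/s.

β = √(1 − 1/γ²) = √(1 − 1/6.071²) = 0.986341
Dilated lifetime: Δt = γτ₀ = 6.071 × 6.100 μs = 37.0331 μs
d = vΔt = 0.986341c × 37.0331 μs = 2.95705×10^8 m/s × 3.70331×10^-5 s = 10.95 km

d ≈ 10.95 km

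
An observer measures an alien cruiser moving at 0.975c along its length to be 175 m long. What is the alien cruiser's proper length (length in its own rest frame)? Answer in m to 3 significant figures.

L₀ ≈ 788 m

γ = 1/√(1 − 0.975²) = 4.5004
L₀ = γL = 4.5004 × 175 = 788 m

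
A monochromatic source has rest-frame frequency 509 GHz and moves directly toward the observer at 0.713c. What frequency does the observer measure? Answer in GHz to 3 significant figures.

Relativistic Doppler: f_obs = f_src √((1+β)/(1−β))
= 509 × √(1.7130/0.28700) = 509 × 2.4431 = 1240 GHz

f_obs ≈ 1240 GHz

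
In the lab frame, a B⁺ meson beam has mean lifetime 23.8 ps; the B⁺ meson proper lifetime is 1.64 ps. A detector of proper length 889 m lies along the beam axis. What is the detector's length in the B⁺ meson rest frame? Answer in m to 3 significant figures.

Time dilation ⇒ γ = Δt/τ₀ = 23.8/1.64 = 14.512
Length contraction: L = L₀/γ = 889/14.512 = 61.3 m

L ≈ 61.3 m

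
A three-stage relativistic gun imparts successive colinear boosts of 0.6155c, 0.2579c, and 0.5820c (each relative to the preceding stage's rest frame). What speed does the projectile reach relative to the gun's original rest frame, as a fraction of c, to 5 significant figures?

Compose boost 2: (0.2579 + 0.6155)/(1 + 0.2579×0.6155) = 0.87340/1.158737 = 0.7537514
Compose boost 3: (0.5820 + 0.7537514)/(1 + 0.5820×0.7537514) = 1.335751/1.438683 = 0.92845

u ≈ 0.92845c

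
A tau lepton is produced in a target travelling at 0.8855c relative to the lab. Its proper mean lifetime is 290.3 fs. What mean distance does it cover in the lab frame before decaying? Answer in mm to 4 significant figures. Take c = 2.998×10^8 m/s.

γ = 1/√(1 − 0.8855²) = 2.15221
Dilated lifetime: Δt = γτ₀ = 2.15221 × 290.3 fs = 624.786 fs
d = vΔt = 0.8855c × 624.786 fs = 2.65473×10^8 m/s × 6.24786×10^-13 s = 0.1659 mm

d ≈ 0.1659 mm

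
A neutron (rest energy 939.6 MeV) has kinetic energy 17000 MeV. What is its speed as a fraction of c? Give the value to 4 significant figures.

β ≈ 0.9986

γ = 1 + K/(m₀c²) = 1 + 17000/939.6 = 19.0928
β = √(1 − 1/γ²) = 0.9986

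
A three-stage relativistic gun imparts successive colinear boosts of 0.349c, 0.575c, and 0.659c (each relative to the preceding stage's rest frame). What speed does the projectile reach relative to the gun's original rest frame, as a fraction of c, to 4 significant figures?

Compose boost 2: (0.575 + 0.349)/(1 + 0.575×0.349) = 0.9240/1.20067 = 0.769567
Compose boost 3: (0.659 + 0.769567)/(1 + 0.659×0.769567) = 1.42857/1.50714 = 0.9479

u ≈ 0.9479c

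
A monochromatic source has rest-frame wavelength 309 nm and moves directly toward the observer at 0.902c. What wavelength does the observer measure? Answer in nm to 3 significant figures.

Relativistic Doppler: λ_obs = λ_src √((1−β)/(1+β))
= 309 × √(0.098000/1.9020) = 309 × 0.22699 = 70.1 nm

λ_obs ≈ 70.1 nm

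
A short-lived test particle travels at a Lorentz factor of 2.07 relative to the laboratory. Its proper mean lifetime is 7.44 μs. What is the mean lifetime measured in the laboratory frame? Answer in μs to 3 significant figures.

γ = 2.07 (given)
Time dilation: Δt = γτ₀ = 2.07 × 7.44 μs = 15.4 μs

Δt ≈ 15.4 μs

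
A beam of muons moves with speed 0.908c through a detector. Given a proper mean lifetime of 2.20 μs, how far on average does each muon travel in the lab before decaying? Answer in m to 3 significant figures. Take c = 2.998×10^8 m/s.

γ = 1/√(1 − 0.908²) = 2.3868
Dilated lifetime: Δt = γτ₀ = 2.3868 × 2.20 μs = 5.2510 μs
d = vΔt = 0.908c × 5.2510 μs = 2.7222×10^8 m/s × 5.2510×10^-6 s = 1430 m

d ≈ 1430 m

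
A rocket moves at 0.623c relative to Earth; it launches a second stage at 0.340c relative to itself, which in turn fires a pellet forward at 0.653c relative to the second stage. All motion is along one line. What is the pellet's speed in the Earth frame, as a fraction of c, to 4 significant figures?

Compose boost 2: (0.340 + 0.623)/(1 + 0.340×0.623) = 0.9630/1.21182 = 0.794672
Compose boost 3: (0.653 + 0.794672)/(1 + 0.653×0.794672) = 1.44767/1.51892 = 0.9531

u ≈ 0.9531c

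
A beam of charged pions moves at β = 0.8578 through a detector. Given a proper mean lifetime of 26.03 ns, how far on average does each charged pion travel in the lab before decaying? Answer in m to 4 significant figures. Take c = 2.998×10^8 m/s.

d ≈ 13.02 m

γ = 1/√(1 − 0.8578²) = 1.94559
Dilated lifetime: Δt = γτ₀ = 1.94559 × 26.03 ns = 50.6436 ns
d = vΔt = 0.8578c × 50.6436 ns = 2.57168×10^8 m/s × 5.06436×10^-8 s = 13.02 m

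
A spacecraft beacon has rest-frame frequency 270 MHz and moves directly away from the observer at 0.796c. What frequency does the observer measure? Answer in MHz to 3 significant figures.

Relativistic Doppler: f_obs = f_src √((1−β)/(1+β))
= 270 × √(0.20400/1.7960) = 270 × 0.33702 = 91.0 MHz

f_obs ≈ 91.0 MHz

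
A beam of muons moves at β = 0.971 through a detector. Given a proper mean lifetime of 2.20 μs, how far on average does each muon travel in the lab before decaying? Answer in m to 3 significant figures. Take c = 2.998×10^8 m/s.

γ = 1/√(1 − 0.971²) = 4.1827
Dilated lifetime: Δt = γτ₀ = 4.1827 × 2.20 μs = 9.2020 μs
d = vΔt = 0.971c × 9.2020 μs = 2.9111×10^8 m/s × 9.2020×10^-6 s = 2680 m

d ≈ 2680 m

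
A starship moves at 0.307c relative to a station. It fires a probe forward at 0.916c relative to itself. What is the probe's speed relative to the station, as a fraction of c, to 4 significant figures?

Relativistic velocity addition: u = (u' + v)/(1 + u'v/c²)
= (0.916 + 0.307)/(1 + 0.916×0.307) = 1.223/1.28121 = 0.9546

u ≈ 0.9546c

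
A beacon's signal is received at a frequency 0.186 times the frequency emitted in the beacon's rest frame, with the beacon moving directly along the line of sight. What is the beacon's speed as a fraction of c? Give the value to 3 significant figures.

f_obs/f_src = √((1−β)/(1+β)) = 0.186  ⇒  (1−β)/(1+β) = 0.034596
β = |1 − D²|/(1 + D²) = |1 − 0.034596|/(1 + 0.034596) = 0.933

β ≈ 0.933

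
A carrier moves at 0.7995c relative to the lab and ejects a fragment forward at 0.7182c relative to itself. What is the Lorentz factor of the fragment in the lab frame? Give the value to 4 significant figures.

u_lab = (0.7182 + 0.7995)/(1 + 0.7182×0.7995) = 1.5177/1.574201 = 0.9641082
γ = 1/√(1 − 0.9641082²) = 3.766

γ ≈ 3.766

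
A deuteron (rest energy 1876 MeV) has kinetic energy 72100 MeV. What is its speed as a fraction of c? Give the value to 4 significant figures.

β ≈ 0.9997

γ = 1 + K/(m₀c²) = 1 + 72100/1876 = 39.4328
β = √(1 − 1/γ²) = 0.9997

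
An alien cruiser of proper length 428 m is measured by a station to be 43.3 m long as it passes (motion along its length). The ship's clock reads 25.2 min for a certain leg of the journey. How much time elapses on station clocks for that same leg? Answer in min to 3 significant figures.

Δt ≈ 249 min

Length contraction ⇒ γ = L₀/L = 428/43.3 = 9.8845
Time dilation: Δt = γτ₀ = 9.8845 × 25.2 min = 249 min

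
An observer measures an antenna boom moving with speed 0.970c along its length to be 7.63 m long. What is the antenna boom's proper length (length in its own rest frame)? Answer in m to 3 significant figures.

γ = 1/√(1 − 0.970²) = 4.1135
L₀ = γL = 4.1135 × 7.63 = 31.4 m

L₀ ≈ 31.4 m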